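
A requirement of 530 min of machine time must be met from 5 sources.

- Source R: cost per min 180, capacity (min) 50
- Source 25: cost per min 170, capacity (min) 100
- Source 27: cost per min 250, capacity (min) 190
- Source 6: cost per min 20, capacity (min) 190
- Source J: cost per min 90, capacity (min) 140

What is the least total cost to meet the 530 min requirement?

54900

Use sources in increasing cost order.
Take 190 from Source 6 at 20 — need 340 more.
Source J (90): use full 140 — 200 min to go.
Take 100 from Source 25 at 170 — need 100 more.
Source R (180): use full 50 — 50 min to go.
Take 50 from Source 27 at 250 to finish.
Cost = 190×20 + 140×90 + 100×170 + 50×180 + 50×250 = 54900.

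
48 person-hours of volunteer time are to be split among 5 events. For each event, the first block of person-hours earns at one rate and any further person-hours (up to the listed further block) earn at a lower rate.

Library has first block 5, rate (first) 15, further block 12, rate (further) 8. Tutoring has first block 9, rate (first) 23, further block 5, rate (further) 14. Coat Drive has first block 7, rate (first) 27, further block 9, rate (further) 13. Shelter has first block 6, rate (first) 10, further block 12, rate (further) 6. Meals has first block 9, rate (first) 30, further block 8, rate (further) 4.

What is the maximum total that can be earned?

968

Treat each block as its own option and order by rate: Meals/tier1 30 > Coat Drive/tier1 27 > Tutoring/tier1 23 > Library/tier1 15 > Tutoring/tier2 14 > Coat Drive/tier2 13 > Shelter/tier1 10 > Library/tier2 8 > Shelter/tier2 6 > Meals/tier2 4.
Meals tier1 at 30: fill all 9 — 39 left.
Fill Coat Drive tier1 block (7 at 27) — 32 left.
Fill Tutoring tier1 block (9 at 23) — 23 left.
Library tier1 at 15: fill all 5 — 18 left.
Tutoring/tier2 (14): +5 — 13 left.
Coat Drive/tier2 (13): +9 — 4 left.
Shelter/tier1: +4 of 6 at 10; pool empty.
Total = 30×9 + 27×7 + 23×9 + 15×5 + 14×5 + 13×9 + 10×4 = 968.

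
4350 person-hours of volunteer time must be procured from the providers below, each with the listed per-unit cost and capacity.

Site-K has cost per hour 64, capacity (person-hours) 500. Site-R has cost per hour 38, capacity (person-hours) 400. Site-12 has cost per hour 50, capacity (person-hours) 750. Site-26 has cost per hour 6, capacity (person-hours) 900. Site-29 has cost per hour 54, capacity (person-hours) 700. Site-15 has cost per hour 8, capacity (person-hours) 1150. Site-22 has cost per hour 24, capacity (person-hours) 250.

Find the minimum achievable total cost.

Use providers in increasing cost order.
Site-26 (6): use full 900 ; 3450 person-hours to go.
Site-15 (8): use full 1150 ; 2300 person-hours to go.
Site-22 (24): use full 250 ; 2050 person-hours to go.
Site-R (38): use full 400 ; 1650 person-hours to go.
Take 750 from Site-12 at 50 ; need 900 more.
Site-29 (54): use full 700 ; 200 person-hours to go.
Site-K (64): take the remaining 200 ; done.
Cost = 900×6 + 1150×8 + 250×24 + 400×38 + 750×50 + 700×54 + 200×64 = 123900.

123900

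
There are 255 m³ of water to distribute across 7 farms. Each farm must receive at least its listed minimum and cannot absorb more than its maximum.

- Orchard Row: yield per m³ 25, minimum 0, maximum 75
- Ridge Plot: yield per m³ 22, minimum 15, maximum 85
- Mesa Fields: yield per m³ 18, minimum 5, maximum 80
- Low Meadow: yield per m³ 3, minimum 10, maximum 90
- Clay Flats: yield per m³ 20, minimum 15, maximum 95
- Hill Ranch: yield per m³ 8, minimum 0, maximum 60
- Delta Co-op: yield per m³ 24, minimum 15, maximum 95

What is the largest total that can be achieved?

Meeting every minimum uses 0+15+5+10+15+0+15 = 60 m³, leaving 195.
Highest yield per m³ first: Orchard Row 25 > Delta Co-op 24 > Ridge Plot 22 > Clay Flats 20 > Mesa Fields 18 > Hill Ranch 8 > Low Meadow 3.
Orchard Row: +75 to 75 (cap) — 120 left.
Delta Co-op: +80 to 95 (cap) — 40 left.
Ridge Plot: +40 (room for 70) → 55. Pool exhausted.
Total = 25×75 + 22×55 + 18×5 + 3×10 + 20×15 + 24×95 = 5785.

5785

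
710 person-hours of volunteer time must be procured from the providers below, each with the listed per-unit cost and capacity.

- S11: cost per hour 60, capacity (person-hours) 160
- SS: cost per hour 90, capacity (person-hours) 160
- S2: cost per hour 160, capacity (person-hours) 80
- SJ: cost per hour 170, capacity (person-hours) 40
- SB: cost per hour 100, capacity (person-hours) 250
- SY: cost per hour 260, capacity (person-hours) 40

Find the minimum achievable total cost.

Cheapest first:
Take 160 from S11 at 60 ; need 550 more.
Take 160 from SS at 90 ; need 390 more.
SB (100): use full 250 ; 140 person-hours to go.
Take 80 from S2 at 160 ; need 60 more.
Take 40 from SJ at 170 ; need 20 more.
SY at 260: take 20 of its 40 ; requirement met.
Cost = 160×60 + 160×90 + 250×100 + 80×160 + 40×170 + 20×260 = 73800.

73800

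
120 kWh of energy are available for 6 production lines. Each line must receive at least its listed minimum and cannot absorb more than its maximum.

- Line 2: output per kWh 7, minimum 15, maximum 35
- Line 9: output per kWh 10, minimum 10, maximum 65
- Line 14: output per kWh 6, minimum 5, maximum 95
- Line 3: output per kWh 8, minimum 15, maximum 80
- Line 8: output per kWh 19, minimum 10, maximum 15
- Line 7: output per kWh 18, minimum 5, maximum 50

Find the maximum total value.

1640

Meeting every minimum uses 15+10+5+15+10+5 = 60 kWh, leaving 60.
Highest output per kWh first: Line 8 19 > Line 7 18 > Line 9 10 > Line 3 8 > Line 2 7 > Line 14 6.
Line 8: +5 to 15 (cap) ; 55 left.
Give Line 7 45 more to hit its cap of 50 ; 10 left.
Line 9: +10 (room for 55) → 20. Pool exhausted.
Total = 7×15 + 10×20 + 6×5 + 8×15 + 19×15 + 18×50 = 1640.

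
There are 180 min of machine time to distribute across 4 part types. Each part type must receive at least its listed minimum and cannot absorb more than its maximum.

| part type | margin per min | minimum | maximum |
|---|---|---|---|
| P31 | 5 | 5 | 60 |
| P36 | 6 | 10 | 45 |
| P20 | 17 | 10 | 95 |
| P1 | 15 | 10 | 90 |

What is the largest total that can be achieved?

Meeting every minimum uses 5+10+10+10 = 35 min, leaving 145.
Rank by margin per min: P20 17 > P1 15 > P36 6 > P31 5.
P20 takes 85 more to reach its cap of 95 ; 60 left.
P1 has room for 80 more but only 60 remain, so it gets 70.
Total = 5×5 + 6×10 + 17×95 + 15×70 = 2750.

2750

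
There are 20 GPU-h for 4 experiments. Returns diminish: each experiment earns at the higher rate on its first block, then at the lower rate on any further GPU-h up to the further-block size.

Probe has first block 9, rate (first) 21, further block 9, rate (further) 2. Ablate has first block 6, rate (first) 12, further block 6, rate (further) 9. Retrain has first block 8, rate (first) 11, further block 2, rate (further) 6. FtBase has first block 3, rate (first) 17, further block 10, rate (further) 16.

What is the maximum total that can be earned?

Treat each block as its own option and order by rate: Probe/T1 21 > FtBase/T1 17 > FtBase/T2 16 > Ablate/T1 12 > Retrain/T1 11 > Ablate/T2 9 > Retrain/T2 6 > Probe/T2 2.
Probe T1 at 21: fill all 9 ; 11 left.
FtBase T1 at 17: fill all 3 ; 8 left.
8 remain; put them into FtBase T2 at 16.
Total = 21×9 + 17×3 + 16×8 = 368.

368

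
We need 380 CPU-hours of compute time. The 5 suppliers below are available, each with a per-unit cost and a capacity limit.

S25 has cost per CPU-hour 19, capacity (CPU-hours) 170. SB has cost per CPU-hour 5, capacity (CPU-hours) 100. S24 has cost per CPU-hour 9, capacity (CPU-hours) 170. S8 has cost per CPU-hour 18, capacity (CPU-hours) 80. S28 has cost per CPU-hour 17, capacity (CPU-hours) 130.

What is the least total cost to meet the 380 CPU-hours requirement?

Cheapest first:
SB (5): use full 100 — 280 CPU-hours to go.
S24 at 9: take all 170 CPU-hours — 110 still needed.
S28 at 17: take 110 of its 130 — requirement met.
S8, S25: unused.
Cost = 100×5 + 170×9 + 110×17 = 3900.

3900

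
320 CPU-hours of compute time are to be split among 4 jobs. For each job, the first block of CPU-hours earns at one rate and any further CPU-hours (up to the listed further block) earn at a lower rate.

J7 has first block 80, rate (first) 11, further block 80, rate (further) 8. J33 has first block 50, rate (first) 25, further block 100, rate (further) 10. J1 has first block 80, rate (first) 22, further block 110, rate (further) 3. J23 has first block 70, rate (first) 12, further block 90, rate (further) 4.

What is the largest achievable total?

Treat each block as its own option and order by rate: J33/tier1 25 > J1/tier1 22 > J23/tier1 12 > J7/tier1 11 > J33/tier2 10 > J7/tier2 8 > J23/tier2 4 > J1/tier2 3.
J33 tier1 at 25: fill all 50 → 270 left.
J1 tier1 at 22: fill all 80 → 190 left.
J23/tier1 (12): +70 → 120 left.
J7 tier1 at 11: fill all 80 → 40 left.
J33 tier2 at 10: only 40 left, fill 40.
Total = 25×50 + 22×80 + 12×70 + 11×80 + 10×40 = 5130.

5130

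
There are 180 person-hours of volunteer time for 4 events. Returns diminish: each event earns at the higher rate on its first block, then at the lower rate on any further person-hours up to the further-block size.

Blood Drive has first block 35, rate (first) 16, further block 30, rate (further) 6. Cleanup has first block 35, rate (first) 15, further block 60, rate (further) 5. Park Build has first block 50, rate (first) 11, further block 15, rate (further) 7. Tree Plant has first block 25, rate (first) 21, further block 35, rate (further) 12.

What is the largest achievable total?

2580

Treat each block as its own option and order by rate: Tree Plant/tier1 21 > Blood Drive/tier1 16 > Cleanup/tier1 15 > Tree Plant/tier2 12 > Park Build/tier1 11 > Park Build/tier2 7 > Blood Drive/tier2 6 > Cleanup/tier2 5.
Fill Tree Plant tier1 block (25 at 21) → 155 left.
Blood Drive/tier1 (16): +35 → 120 left.
Fill Cleanup tier1 block (35 at 15) → 85 left.
Tree Plant tier2 at 12: fill all 35 → 50 left.
Fill Park Build tier1 block (50 at 11) → 0 left.
Total = 21×25 + 16×35 + 15×35 + 12×35 + 11×50 = 2580.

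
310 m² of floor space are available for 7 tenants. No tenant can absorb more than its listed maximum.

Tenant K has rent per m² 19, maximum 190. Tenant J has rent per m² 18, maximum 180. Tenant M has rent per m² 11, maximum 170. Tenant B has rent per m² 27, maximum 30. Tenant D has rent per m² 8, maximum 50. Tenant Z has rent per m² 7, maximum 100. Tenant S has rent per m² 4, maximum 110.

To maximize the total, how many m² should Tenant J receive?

Highest rent per m² first: Tenant B 27 > Tenant K 19 > Tenant J 18 > Tenant M 11 > Tenant D 8 > Tenant Z 7 > Tenant S 4.
Tenant B takes 30 to reach its cap of 30 — 280 left.
Tenant K: +190 to 190 (cap) — 90 left.
Tenant J has room for 180 but only 90 remain, so it gets 90.

90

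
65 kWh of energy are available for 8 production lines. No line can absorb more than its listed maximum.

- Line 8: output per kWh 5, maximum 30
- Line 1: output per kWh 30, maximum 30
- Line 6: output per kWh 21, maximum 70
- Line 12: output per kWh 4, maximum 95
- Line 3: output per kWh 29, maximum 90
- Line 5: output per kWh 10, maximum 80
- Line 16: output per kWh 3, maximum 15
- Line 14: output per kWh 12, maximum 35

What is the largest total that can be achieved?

Order the production lines by output per kWh: Line 1 30 > Line 3 29 > Line 6 21 > Line 14 12 > Line 5 10 > Line 8 5 > Line 12 4 > Line 16 3.
Give Line 1 30 to hit its cap of 30 → 35 left.
Only 35 left; Line 3 takes them to reach 35.
Total = 30×30 + 29×35 = 1915.

1915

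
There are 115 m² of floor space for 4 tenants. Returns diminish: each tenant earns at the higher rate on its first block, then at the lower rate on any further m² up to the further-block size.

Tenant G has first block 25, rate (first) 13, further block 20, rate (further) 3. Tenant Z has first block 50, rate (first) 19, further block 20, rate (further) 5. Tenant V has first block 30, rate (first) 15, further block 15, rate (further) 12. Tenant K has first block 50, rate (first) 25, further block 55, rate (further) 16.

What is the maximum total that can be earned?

2440

Treat each block as its own option and order by rate: Tenant K/tier1 25 > Tenant Z/tier1 19 > Tenant K/tier2 16 > Tenant V/tier1 15 > Tenant G/tier1 13 > Tenant V/tier2 12 > Tenant Z/tier2 5 > Tenant G/tier2 3.
Fill Tenant K tier1 block (50 at 25) ; 65 left.
Fill Tenant Z tier1 block (50 at 19) ; 15 left.
15 remain; put them into Tenant K tier2 at 16.
Total = 25×50 + 19×50 + 16×15 = 2440.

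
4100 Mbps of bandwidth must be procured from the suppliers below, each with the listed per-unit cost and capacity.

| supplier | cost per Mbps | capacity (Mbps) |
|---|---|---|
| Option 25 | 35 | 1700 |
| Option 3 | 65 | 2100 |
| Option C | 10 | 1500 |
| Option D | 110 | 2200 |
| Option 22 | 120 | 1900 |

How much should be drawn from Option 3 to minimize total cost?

900

Fill from the cheapest supplier first.
Option C (10): use full 1500 → 2600 Mbps to go.
Take 1700 from Option 25 at 35 → need 900 more.
Option 3 (65): take the remaining 900 → done.
Option D, Option 22: unused.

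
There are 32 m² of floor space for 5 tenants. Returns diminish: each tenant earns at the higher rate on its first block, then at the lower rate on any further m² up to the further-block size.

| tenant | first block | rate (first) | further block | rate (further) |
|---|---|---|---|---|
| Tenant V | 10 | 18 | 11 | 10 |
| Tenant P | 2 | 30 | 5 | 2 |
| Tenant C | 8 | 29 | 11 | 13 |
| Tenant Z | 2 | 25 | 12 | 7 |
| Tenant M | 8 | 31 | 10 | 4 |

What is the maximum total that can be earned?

Rank every tier by rate: Tenant M/tier1 31 > Tenant P/tier1 30 > Tenant C/tier1 29 > Tenant Z/tier1 25 > Tenant V/tier1 18 > Tenant C/tier2 13 > Tenant V/tier2 10 > Tenant Z/tier2 7 > Tenant M/tier2 4 > Tenant P/tier2 2.
Tenant M tier1 at 31: fill all 8 ; 24 left.
Fill Tenant P tier1 block (2 at 30) ; 22 left.
Tenant C/tier1 (29): +8 ; 14 left.
Fill Tenant Z tier1 block (2 at 25) ; 12 left.
Tenant V tier1 at 18: fill all 10 ; 2 left.
Tenant C/tier2: +2 of 11 at 13; pool empty.
Total = 31×8 + 30×2 + 29×8 + 25×2 + 18×10 + 13×2 = 796.

796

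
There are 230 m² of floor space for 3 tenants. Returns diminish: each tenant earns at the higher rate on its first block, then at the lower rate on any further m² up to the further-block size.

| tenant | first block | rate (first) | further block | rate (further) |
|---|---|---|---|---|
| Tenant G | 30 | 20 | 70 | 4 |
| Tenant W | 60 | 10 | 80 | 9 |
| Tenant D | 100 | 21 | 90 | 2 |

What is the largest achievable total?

Rank every tier by rate: Tenant D/tier1 21 > Tenant G/tier1 20 > Tenant W/tier1 10 > Tenant W/tier2 9 > Tenant G/tier2 4 > Tenant D/tier2 2.
Tenant D tier1 at 21: fill all 100 ; 130 left.
Tenant G tier1 at 20: fill all 30 ; 100 left.
Tenant W/tier1 (10): +60 ; 40 left.
40 remain; put them into Tenant W tier2 at 9.
Total = 21×100 + 20×30 + 10×60 + 9×40 = 3660.

3660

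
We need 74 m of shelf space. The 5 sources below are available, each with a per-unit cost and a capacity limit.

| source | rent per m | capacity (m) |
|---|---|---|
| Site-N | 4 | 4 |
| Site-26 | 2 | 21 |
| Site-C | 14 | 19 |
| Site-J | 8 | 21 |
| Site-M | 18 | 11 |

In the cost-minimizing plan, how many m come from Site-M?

Use sources in increasing cost order.
Take 21 from Site-26 at 2 ; need 53 more.
Site-N (4): use full 4 ; 49 m to go.
Take 21 from Site-J at 8 ; need 28 more.
Take 19 from Site-C at 14 ; need 9 more.
Site-M (18): take the remaining 9 ; done.

9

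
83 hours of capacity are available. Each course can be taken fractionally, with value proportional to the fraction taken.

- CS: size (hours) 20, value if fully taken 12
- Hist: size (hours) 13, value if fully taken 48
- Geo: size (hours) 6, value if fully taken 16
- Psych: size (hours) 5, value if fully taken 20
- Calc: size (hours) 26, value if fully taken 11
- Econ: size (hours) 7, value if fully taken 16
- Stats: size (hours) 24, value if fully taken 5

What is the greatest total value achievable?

Rank by value-to-size ratio: Psych 20/5≈4, Hist 48/13≈3.69, Geo 16/6≈2.67, Econ 16/7≈2.29, CS 12/20≈0.6, Calc 11/26≈0.423, Stats 5/24≈0.208.
Take all of Psych (5 hours, value 20) ; 78 hours left.
Take all of Hist (13 hours, value 48) ; 65 hours left.
All 6 hours of Geo fit (value 16) ; 59 remain.
Econ: take in full, 7 hours for value 16 ; 52 left.
CS: take in full, 20 hours for value 12 ; 32 left.
Take all of Calc (26 hours, value 11) ; 6 hours left.
Fill the last 6 hours with part of Stats: 6/24 of it earns 1.25.
Total value = 124.25.

124.25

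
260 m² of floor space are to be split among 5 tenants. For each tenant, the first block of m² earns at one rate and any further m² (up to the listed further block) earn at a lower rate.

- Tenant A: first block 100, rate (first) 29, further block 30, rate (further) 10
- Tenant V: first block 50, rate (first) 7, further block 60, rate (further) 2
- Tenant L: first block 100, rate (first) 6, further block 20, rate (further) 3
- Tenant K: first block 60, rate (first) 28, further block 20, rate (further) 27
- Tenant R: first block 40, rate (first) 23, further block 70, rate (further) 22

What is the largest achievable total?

Order all 10 blocks by rate: Tenant A/tier1 29 > Tenant K/tier1 28 > Tenant K/tier2 27 > Tenant R/tier1 23 > Tenant R/tier2 22 > Tenant A/tier2 10 > Tenant V/tier1 7 > Tenant L/tier1 6 > Tenant L/tier2 3 > Tenant V/tier2 2.
Fill Tenant A tier1 block (100 at 29) ; 160 left.
Tenant K tier1 at 28: fill all 60 ; 100 left.
Fill Tenant K tier2 block (20 at 27) ; 80 left.
Tenant R tier1 at 23: fill all 40 ; 40 left.
Tenant R/tier2: +40 of 70 at 22; pool empty.
Total = 29×100 + 28×60 + 27×20 + 23×40 + 22×40 = 6920.

6920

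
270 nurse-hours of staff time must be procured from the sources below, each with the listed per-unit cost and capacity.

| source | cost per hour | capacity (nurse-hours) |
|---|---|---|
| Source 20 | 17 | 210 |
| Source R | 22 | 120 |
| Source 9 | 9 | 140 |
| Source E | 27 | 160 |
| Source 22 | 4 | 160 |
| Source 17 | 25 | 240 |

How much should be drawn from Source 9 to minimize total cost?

Cheapest first:
Take 160 from Source 22 at 4 — need 110 more.
Source 9 (9): take the remaining 110 — done.
Source 20, Source R, Source 17, Source E: unused.

110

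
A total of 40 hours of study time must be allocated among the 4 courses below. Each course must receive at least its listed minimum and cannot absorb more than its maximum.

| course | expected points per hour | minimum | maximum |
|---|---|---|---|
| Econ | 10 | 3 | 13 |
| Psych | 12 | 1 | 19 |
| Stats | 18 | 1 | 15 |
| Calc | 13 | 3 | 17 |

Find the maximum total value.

581

Meeting every minimum uses 3+1+1+3 = 8 hours, leaving 32.
Highest expected points per hour first: Stats 18 > Calc 13 > Psych 12 > Econ 10.
Stats takes 14 more to reach its cap of 15 — 18 left.
Calc: +14 to 17 (cap) — 4 left.
Psych: +4 (room for 18) → 5. Pool exhausted.
Total = 10×3 + 12×5 + 18×15 + 13×17 = 581.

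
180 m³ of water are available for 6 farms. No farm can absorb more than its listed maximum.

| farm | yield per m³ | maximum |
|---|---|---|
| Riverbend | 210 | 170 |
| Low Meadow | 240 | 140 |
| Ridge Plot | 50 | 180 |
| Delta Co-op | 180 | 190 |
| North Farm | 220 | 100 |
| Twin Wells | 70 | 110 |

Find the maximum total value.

42400

Order the farms by yield per m³: Low Meadow 240 > North Farm 220 > Riverbend 210 > Delta Co-op 180 > Twin Wells 70 > Ridge Plot 50.
Low Meadow: +140 to 140 (cap) ; 40 left.
North Farm has room for 100 but only 40 remain, so it gets 40.
Total = 240×140 + 220×40 = 42400.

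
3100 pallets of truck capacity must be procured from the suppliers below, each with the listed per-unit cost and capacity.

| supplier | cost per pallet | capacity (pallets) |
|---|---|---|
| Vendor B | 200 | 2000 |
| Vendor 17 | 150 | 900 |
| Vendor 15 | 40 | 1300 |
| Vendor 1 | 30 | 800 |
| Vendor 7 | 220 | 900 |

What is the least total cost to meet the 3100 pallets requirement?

231000

Cheapest first:
Vendor 1 at 30: take all 800 pallets → 2300 still needed.
Take 1300 from Vendor 15 at 40 → need 1000 more.
Vendor 17 (150): use full 900 → 100 pallets to go.
Take 100 from Vendor B at 200 to finish.
Vendor 7: unused.
Cost = 800×30 + 1300×40 + 900×150 + 100×200 = 231000.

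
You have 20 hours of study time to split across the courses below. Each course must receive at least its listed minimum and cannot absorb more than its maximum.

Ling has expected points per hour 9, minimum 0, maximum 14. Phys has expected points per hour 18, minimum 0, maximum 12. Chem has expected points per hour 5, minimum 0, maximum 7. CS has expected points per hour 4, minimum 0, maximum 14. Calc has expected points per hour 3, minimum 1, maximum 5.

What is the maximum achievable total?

Meeting every minimum uses 0+0+0+0+1 = 1 hours, leaving 19.
Highest expected points per hour first: Phys 18 > Ling 9 > Chem 5 > CS 4 > Calc 3.
Phys: +12 to 12 (cap) — 7 left.
Ling: +7 (room for 14) → 7. Pool exhausted.
Total = 9×7 + 18×12 + 3×1 = 282.

282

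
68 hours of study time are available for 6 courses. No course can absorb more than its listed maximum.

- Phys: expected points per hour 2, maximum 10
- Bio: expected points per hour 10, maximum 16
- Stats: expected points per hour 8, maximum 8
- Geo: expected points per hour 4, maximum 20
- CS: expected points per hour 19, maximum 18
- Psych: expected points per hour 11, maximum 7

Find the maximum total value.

Highest expected points per hour first: CS 19 > Psych 11 > Bio 10 > Stats 8 > Geo 4 > Phys 2.
Give CS 18 to hit its cap of 18 ; 50 left.
Psych takes 7 to reach its cap of 7 ; 43 left.
Bio: +16 to 16 (cap) ; 27 left.
Stats: +8 to 8 (cap) ; 19 left.
Geo: +19 (room for 20) → 19. Pool exhausted.
Total = 10×16 + 8×8 + 4×19 + 19×18 + 11×7 = 719.

719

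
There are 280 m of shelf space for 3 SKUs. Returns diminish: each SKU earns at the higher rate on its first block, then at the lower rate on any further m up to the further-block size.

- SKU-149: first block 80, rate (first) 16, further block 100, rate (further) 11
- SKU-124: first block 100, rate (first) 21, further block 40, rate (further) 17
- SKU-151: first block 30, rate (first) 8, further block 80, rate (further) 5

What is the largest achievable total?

4720

Treat each block as its own option and order by rate: SKU-124/T1 21 > SKU-124/T2 17 > SKU-149/T1 16 > SKU-149/T2 11 > SKU-151/T1 8 > SKU-151/T2 5.
Fill SKU-124 T1 block (100 at 21) — 180 left.
SKU-124/T2 (17): +40 — 140 left.
Fill SKU-149 T1 block (80 at 16) — 60 left.
60 remain; put them into SKU-149 T2 at 11.
Total = 21×100 + 17×40 + 16×80 + 11×60 = 4720.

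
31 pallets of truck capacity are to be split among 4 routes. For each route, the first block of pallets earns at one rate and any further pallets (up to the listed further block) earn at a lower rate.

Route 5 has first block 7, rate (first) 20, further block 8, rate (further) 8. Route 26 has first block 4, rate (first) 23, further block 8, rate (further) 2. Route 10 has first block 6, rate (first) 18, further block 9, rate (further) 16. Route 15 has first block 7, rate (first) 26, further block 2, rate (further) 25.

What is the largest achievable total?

Order all 8 blocks by rate: Route 15/tier1 26 > Route 15/tier2 25 > Route 26/tier1 23 > Route 5/tier1 20 > Route 10/tier1 18 > Route 10/tier2 16 > Route 5/tier2 8 > Route 26/tier2 2.
Fill Route 15 tier1 block (7 at 26) — 24 left.
Fill Route 15 tier2 block (2 at 25) — 22 left.
Route 26 tier1 at 23: fill all 4 — 18 left.
Fill Route 5 tier1 block (7 at 20) — 11 left.
Route 10/tier1 (18): +6 — 5 left.
5 remain; put them into Route 10 tier2 at 16.
Total = 26×7 + 25×2 + 23×4 + 20×7 + 18×6 + 16×5 = 652.

652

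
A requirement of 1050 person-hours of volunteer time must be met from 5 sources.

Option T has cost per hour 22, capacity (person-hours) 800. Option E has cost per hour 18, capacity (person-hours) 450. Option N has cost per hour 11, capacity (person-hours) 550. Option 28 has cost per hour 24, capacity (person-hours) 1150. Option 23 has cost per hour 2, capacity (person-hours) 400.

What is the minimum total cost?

8650

Use sources in increasing cost order.
Take 400 from Option 23 at 2 — need 650 more.
Take 550 from Option N at 11 — need 100 more.
Take 100 from Option E at 18 to finish.
Option T, Option 28: unused.
Cost = 400×2 + 550×11 + 100×18 = 8650.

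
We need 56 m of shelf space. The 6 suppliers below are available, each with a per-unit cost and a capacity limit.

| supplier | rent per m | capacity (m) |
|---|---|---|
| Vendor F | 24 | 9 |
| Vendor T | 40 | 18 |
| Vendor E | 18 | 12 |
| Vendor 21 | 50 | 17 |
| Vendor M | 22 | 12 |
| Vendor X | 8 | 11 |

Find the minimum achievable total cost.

Cheapest first:
Vendor X at 8: take all 11 m ; 45 still needed.
Vendor E at 18: take all 12 m ; 33 still needed.
Vendor M at 22: take all 12 m ; 21 still needed.
Vendor F (24): use full 9 ; 12 m to go.
Take 12 from Vendor T at 40 to finish.
Vendor 21: unused.
Cost = 11×8 + 12×18 + 12×22 + 9×24 + 12×40 = 1264.

1264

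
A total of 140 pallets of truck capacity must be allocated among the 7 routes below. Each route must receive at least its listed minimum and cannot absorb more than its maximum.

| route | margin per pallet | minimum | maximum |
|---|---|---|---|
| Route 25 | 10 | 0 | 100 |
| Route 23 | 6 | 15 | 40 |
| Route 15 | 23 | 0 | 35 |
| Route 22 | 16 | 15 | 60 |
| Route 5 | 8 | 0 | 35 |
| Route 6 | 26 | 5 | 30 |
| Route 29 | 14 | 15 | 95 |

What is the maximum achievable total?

2605

Meeting every minimum uses 0+15+0+15+0+5+15 = 50 pallets, leaving 90.
Order the routes by margin per pallet: Route 6 26 > Route 15 23 > Route 22 16 > Route 29 14 > Route 25 10 > Route 5 8 > Route 23 6.
Give Route 6 25 more to hit its cap of 30 ; 65 left.
Route 15 takes 35 more to reach its cap of 35 ; 30 left.
Route 22 has room for 45 more but only 30 remain, so it gets 45.
Total = 6×15 + 23×35 + 16×45 + 26×30 + 14×15 = 2605.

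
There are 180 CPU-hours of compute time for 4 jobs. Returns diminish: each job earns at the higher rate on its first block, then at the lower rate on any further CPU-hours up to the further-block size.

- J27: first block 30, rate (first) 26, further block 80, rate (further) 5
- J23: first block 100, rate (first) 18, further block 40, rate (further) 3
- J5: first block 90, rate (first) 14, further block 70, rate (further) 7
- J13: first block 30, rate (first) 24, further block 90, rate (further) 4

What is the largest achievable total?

3580

Treat each block as its own option and order by rate: J27/first 26 > J13/first 24 > J23/first 18 > J5/first 14 > J5/second 7 > J27/second 5 > J13/second 4 > J23/second 3.
J27 first at 26: fill all 30 — 150 left.
Fill J13 first block (30 at 24) — 120 left.
Fill J23 first block (100 at 18) — 20 left.
J5 first at 14: only 20 left, fill 20.
Total = 26×30 + 24×30 + 18×100 + 14×20 = 3580.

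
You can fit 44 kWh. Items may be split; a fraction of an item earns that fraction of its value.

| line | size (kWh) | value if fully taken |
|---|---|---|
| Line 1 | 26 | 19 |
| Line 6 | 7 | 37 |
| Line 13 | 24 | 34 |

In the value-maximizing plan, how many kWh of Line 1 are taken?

13

Best value per unit of size first: Line 6 37/7≈5.29, Line 13 34/24≈1.42, Line 1 19/26≈0.731.
Take all of Line 6 (7 kWh, value 37) — 37 kWh left.
Take all of Line 13 (24 kWh, value 34) — 13 kWh left.
13 kWh left: a 13/26 share of Line 1 gives 19×13/26 = 9.5.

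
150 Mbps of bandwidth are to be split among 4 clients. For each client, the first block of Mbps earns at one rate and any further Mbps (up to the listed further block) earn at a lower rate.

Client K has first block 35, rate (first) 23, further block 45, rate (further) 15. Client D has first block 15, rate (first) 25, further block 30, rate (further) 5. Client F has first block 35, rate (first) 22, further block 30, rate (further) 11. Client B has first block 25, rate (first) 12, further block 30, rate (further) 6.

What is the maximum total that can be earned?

2865

Order all 8 blocks by rate: Client D/tier1 25 > Client K/tier1 23 > Client F/tier1 22 > Client K/tier2 15 > Client B/tier1 12 > Client F/tier2 11 > Client B/tier2 6 > Client D/tier2 5.
Fill Client D tier1 block (15 at 25) — 135 left.
Client K tier1 at 23: fill all 35 — 100 left.
Fill Client F tier1 block (35 at 22) — 65 left.
Fill Client K tier2 block (45 at 15) — 20 left.
20 remain; put them into Client B tier1 at 12.
Total = 25×15 + 23×35 + 22×35 + 15×45 + 12×20 = 2865.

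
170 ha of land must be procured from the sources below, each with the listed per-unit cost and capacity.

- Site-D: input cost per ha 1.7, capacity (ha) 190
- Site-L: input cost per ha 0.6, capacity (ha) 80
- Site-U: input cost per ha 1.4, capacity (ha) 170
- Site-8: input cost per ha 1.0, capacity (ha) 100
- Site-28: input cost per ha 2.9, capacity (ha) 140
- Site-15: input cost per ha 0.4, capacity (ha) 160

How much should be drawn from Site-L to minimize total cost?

Fill from the cheapest source first.
Site-15 (0.4): use full 160 → 10 ha to go.
Site-L at 0.6: take 10 of its 80 → requirement met.
Site-8, Site-U, Site-D, Site-28: unused.

10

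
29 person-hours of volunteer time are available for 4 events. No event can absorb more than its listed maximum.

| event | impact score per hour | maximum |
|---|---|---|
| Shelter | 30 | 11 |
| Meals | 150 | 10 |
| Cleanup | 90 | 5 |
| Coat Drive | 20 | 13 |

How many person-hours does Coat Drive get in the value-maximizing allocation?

3

Order the events by impact score per hour: Meals 150 > Cleanup 90 > Shelter 30 > Coat Drive 20.
Give Meals 10 to hit its cap of 10 ; 19 left.
Cleanup takes 5 to reach its cap of 5 ; 14 left.
Shelter takes 11 to reach its cap of 11 ; 3 left.
Coat Drive has room for 13 but only 3 remain, so it gets 3.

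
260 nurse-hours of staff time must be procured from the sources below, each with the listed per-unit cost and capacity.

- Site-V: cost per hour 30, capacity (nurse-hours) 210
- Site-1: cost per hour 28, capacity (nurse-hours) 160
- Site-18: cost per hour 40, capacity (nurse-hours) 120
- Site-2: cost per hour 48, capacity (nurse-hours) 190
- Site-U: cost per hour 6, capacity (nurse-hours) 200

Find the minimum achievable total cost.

2880

Fill from the cheapest source first.
Take 200 from Site-U at 6 → need 60 more.
Take 60 from Site-1 at 28 to finish.
Site-V, Site-18, Site-2: unused.
Cost = 200×6 + 60×28 = 2880.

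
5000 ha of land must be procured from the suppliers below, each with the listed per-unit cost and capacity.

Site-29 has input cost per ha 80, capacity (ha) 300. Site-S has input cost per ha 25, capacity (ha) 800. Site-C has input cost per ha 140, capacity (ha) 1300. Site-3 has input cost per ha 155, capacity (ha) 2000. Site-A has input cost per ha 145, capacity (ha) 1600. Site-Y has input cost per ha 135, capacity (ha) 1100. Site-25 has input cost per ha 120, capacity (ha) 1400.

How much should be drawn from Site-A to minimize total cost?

100

Use suppliers in increasing cost order.
Take 800 from Site-S at 25 ; need 4200 more.
Site-29 (80): use full 300 ; 3900 ha to go.
Site-25 at 120: take all 1400 ha ; 2500 still needed.
Site-Y (135): use full 1100 ; 1400 ha to go.
Site-C at 140: take all 1300 ha ; 100 still needed.
Take 100 from Site-A at 145 to finish.
Site-3: unused.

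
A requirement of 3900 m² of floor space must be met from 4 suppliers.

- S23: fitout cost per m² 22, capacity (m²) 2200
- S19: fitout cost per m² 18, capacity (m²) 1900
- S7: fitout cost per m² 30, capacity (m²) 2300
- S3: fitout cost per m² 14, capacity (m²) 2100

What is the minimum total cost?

61800

Use suppliers in increasing cost order.
S3 at 14: take all 2100 m² ; 1800 still needed.
S19 at 18: take 1800 of its 1900 ; requirement met.
S23, S7: unused.
Cost = 2100×14 + 1800×18 = 61800.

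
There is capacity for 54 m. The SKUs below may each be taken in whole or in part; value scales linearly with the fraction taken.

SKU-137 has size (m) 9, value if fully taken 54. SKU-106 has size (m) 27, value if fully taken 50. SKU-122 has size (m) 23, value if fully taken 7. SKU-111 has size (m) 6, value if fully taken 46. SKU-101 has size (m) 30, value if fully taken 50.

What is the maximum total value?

170

Rank by value-to-size ratio: SKU-111 46/6≈7.67, SKU-137 54/9≈6, SKU-106 50/27≈1.85, SKU-101 50/30≈1.67, SKU-122 7/23≈0.304.
SKU-111: take in full, 6 m for value 46 → 48 left.
Take all of SKU-137 (9 m, value 54) → 39 m left.
SKU-106: take in full, 27 m for value 50 → 12 left.
12 m left: a 12/30 share of SKU-101 gives 50×12/30 = 20.
Total value = 170.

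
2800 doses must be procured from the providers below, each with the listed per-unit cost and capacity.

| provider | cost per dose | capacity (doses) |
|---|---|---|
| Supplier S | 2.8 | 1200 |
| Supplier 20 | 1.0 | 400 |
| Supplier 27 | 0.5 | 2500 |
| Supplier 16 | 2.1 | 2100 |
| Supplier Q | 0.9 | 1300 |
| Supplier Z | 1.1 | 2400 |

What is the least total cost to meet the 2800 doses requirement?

Fill from the cheapest provider first.
Supplier 27 (0.5): use full 2500 → 300 doses to go.
Take 300 from Supplier Q at 0.9 to finish.
Supplier 20, Supplier Z, Supplier 16, Supplier S: unused.
Cost = 2500×0.5 + 300×0.9 = 1520.

1520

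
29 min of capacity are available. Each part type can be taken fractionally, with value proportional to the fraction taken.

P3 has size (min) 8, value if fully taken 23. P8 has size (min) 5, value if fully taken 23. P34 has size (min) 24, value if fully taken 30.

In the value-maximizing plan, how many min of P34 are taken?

16

Sort by value density: P8 23/5≈4.6, P3 23/8≈2.88, P34 30/24≈1.25.
Take all of P8 (5 min, value 23) → 24 min left.
Take all of P3 (8 min, value 23) → 16 min left.
Fill the last 16 min with part of P34: 16/24 of it earns 20.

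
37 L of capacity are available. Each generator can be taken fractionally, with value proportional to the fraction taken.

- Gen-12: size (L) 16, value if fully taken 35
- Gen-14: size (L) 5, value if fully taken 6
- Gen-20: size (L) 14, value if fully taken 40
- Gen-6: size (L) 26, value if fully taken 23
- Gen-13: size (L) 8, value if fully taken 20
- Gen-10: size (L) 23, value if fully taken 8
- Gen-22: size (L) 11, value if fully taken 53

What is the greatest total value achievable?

Best value per unit of size first: Gen-22 53/11≈4.82, Gen-20 40/14≈2.86, Gen-13 20/8≈2.5, Gen-12 35/16≈2.19, Gen-14 6/5≈1.2, Gen-6 23/26≈0.885, Gen-10 8/23≈0.348.
All 11 L of Gen-22 fit (value 53) — 26 remain.
Gen-20: take in full, 14 L for value 40 — 12 left.
Take all of Gen-13 (8 L, value 20) — 4 L left.
4 L left: a 4/16 share of Gen-12 gives 35×4/16 = 8.75.
Total value = 121.75.

121.75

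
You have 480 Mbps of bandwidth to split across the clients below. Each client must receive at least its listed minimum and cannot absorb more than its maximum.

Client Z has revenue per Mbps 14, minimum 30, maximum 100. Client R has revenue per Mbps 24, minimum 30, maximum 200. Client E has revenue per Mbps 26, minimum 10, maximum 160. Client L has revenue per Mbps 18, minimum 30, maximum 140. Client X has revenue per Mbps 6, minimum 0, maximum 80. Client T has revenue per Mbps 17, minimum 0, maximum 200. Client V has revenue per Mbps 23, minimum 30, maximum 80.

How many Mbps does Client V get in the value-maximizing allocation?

Meeting every minimum uses 30+30+10+30+0+0+30 = 130 Mbps, leaving 350.
Order the clients by revenue per Mbps: Client E 26 > Client R 24 > Client V 23 > Client L 18 > Client T 17 > Client Z 14 > Client X 6.
Give Client E 150 more to hit its cap of 160 → 200 left.
Give Client R 170 more to hit its cap of 200 → 30 left.
Client V has room for 50 more but only 30 remain, so it gets 60.

60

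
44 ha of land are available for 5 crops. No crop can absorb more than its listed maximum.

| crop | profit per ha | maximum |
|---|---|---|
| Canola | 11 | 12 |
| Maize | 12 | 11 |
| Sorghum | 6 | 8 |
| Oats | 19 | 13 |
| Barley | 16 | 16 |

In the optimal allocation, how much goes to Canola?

Rank by profit per ha: Oats 19 > Barley 16 > Maize 12 > Canola 11 > Sorghum 6.
Give Oats 13 to hit its cap of 13 ; 31 left.
Barley: +16 to 16 (cap) ; 15 left.
Give Maize 11 to hit its cap of 11 ; 4 left.
Canola: +4 (room for 12) → 4. Pool exhausted.

4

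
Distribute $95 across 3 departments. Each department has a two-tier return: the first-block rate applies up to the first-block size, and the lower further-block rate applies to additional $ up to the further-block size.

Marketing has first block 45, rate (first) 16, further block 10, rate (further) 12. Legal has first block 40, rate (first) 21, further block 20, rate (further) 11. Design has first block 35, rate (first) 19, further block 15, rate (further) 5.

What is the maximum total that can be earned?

Order all 6 blocks by rate: Legal/tier1 21 > Design/tier1 19 > Marketing/tier1 16 > Marketing/tier2 12 > Legal/tier2 11 > Design/tier2 5.
Fill Legal tier1 block (40 at 21) ; 55 left.
Design tier1 at 19: fill all 35 ; 20 left.
Marketing/tier1: +20 of 45 at 16; pool empty.
Total = 21×40 + 19×35 + 16×20 = 1825.

1825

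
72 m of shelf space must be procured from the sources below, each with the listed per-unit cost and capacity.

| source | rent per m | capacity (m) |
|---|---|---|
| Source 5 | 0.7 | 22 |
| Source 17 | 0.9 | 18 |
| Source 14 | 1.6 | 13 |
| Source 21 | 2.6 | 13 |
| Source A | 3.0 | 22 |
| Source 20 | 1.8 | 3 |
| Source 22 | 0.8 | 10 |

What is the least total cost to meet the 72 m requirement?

81.4

Use sources in increasing cost order.
Take 22 from Source 5 at 0.7 → need 50 more.
Source 22 at 0.8: take all 10 m → 40 still needed.
Source 17 at 0.9: take all 18 m → 22 still needed.
Take 13 from Source 14 at 1.6 → need 9 more.
Source 20 (1.8): use full 3 → 6 m to go.
Source 21 at 2.6: take 6 of its 13 → requirement met.
Source A: unused.
Cost = 22×0.7 + 10×0.8 + 18×0.9 + 13×1.6 + 3×1.8 + 6×2.6 = 81.4.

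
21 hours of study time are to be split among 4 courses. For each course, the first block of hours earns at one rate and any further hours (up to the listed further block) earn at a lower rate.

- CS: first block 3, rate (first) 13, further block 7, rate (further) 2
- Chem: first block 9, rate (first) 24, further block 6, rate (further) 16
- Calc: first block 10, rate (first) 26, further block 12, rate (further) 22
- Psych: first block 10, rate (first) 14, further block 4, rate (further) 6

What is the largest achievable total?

Rank every tier by rate: Calc/T1 26 > Chem/T1 24 > Calc/T2 22 > Chem/T2 16 > Psych/T1 14 > CS/T1 13 > Psych/T2 6 > CS/T2 2.
Calc T1 at 26: fill all 10 ; 11 left.
Chem/T1 (24): +9 ; 2 left.
2 remain; put them into Calc T2 at 22.
Total = 26×10 + 24×9 + 22×2 = 520.

520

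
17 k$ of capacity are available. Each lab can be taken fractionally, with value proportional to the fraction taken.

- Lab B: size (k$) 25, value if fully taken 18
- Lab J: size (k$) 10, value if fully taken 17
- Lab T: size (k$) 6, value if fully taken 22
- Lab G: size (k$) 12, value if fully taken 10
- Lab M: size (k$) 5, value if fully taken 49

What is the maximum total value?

81.2

Sort by value density: Lab M 49/5≈9.8, Lab T 22/6≈3.67, Lab J 17/10≈1.7, Lab G 10/12≈0.833, Lab B 18/25≈0.72.
Lab M: take in full, 5 k$ for value 49 ; 12 left.
Lab T: take in full, 6 k$ for value 22 ; 6 left.
Fill the last 6 k$ with part of Lab J: 6/10 of it earns 10.2.
Total value = 81.2.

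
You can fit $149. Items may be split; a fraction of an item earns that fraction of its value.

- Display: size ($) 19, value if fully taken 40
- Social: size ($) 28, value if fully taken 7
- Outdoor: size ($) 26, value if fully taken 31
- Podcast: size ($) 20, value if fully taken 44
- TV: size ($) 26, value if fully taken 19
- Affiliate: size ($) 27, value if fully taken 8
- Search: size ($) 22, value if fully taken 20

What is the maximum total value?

Sort by value density: Podcast 44/20≈2.2, Display 40/19≈2.11, Outdoor 31/26≈1.19, Search 20/22≈0.909, TV 19/26≈0.731, Affiliate 8/27≈0.296, Social 7/28≈0.25.
All 20 $ of Podcast fit (value 44) ; 129 remain.
Display: take in full, 19 $ for value 40 ; 110 left.
Take all of Outdoor (26 $, value 31) ; 84 $ left.
Take all of Search (22 $, value 20) ; 62 $ left.
All 26 $ of TV fit (value 19) ; 36 remain.
All 27 $ of Affiliate fit (value 8) ; 9 remain.
9 $ left: a 9/28 share of Social gives 7×9/28 = 2.25.
Total value = 164.25.

164.25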